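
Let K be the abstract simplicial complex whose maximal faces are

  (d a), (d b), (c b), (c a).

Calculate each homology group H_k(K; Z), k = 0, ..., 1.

H_0 = Z,  H_1 = Z.

Take the total order a < b < c < d on the vertex set. Then K (dimension 1) consists of the simplices:

  0-simplices (4): a, b, c, d
  1-simplices (4): ac, ad, bc, bd

Hence C_0 ≅ Z^4, C_1 ≅ Z^4.

∂_1: C_1 → C_0 sends each edge [p,q] (with p < q) to q − p.
This gives a 4×4 integer matrix of rank 3; reducing to Smith normal form yields diagonal entries (1,1,1).

Reading off H_k = ker ∂_k / im ∂_{k+1}:

  H_0: rank C_0 − rank ∂_1 = 4 − 3 = 1, and the invariant factors of ∂_1 are all 1, so H_0 = Z.
  H_1: rank ker ∂_1 − rank ∂_2 = (4 − 3) − 0 = 1, and there is no ∂_2, so H_1 = Z.

As a check, the Euler characteristic is 4 − 4 = 0, which agrees with 1 − 1 = 0.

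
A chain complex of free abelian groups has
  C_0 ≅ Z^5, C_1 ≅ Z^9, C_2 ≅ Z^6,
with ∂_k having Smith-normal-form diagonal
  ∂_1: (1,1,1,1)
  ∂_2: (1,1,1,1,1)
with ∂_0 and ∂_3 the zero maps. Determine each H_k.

H_0: b_0 = 5 − 0 − 4 = 1; torsion from ∂_1 factors > 1: none. So H_0 = Z.
H_1: b_1 = 9 − 4 − 5 = 0; torsion from ∂_2 factors > 1: none. So H_1 = 0.
H_2: b_2 = 6 − 5 − 0 = 1; torsion from ∂_3 factors > 1: none. So H_2 = Z.

H_0 = Z,  H_1 = 0,  H_2 = Z.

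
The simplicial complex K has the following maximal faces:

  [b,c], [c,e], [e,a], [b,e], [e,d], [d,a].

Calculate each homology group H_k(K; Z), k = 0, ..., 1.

K has 5 vertices, 6 edges.
rank ∂_0 = 0, rank ∂_1 = 4 ⇒ b_0 = 5 − 0 − 4 = 1; all invariant factors of ∂_1 are 1 so no torsion. So H_0 = Z.
rank ∂_1 = 4, rank ∂_2 = 0 ⇒ b_1 = 6 − 4 − 0 = 2. So H_1 = Z^2.

H_0 ≅ Z,  H_1 ≅ Z^2.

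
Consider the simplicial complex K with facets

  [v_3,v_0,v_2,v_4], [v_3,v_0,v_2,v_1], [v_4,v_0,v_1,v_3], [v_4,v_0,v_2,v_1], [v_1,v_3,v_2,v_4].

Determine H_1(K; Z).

Fix the vertex order v_0 < v_1 < v_2 < v_3 < v_4 and write every simplex with vertices in increasing order. Then dim K = 3 and the simplices of K are:

  0-simplices (5): [v_0], [v_1], [v_2], [v_3], [v_4]
  1-simplices (10): [v_0,v_1], [v_0,v_2], [v_0,v_3], [v_0,v_4], [v_1,v_2], [v_1,v_3], [v_1,v_4], [v_2,v_3], [v_2,v_4], [v_3,v_4]
  2-simplices (10): [v_0,v_1,v_2], [v_0,v_1,v_3], [v_0,v_1,v_4], [v_0,v_2,v_3], [v_0,v_2,v_4], [v_0,v_3,v_4], [v_1,v_2,v_3], [v_1,v_2,v_4], [v_1,v_3,v_4], [v_2,v_3,v_4]
  3-simplices (5): [v_0,v_1,v_2,v_3], [v_0,v_1,v_2,v_4], [v_0,v_1,v_3,v_4], [v_0,v_2,v_3,v_4], [v_1,v_2,v_3,v_4]

so the chain groups are C_0 ≅ Z^5, C_1 ≅ Z^10, C_2 ≅ Z^10, C_3 ≅ Z^5.

∂_1: C_1 → C_0 maps an edge to its endpoints' difference, ∂[p,q] = q − p.
As a 5×10 matrix over Z this has rank 4, with invariant factors (1,1,1,1).

The boundary map ∂_2: C_2 → C_1 acts by ∂[p,q,r] = [q,r] − [p,r] + [p,q]. For instance
  ∂[v_1,v_2,v_3] = [v_2,v_3] − [v_1,v_3] + [v_1,v_2],
  ∂[v_2,v_3,v_4] = [v_3,v_4] − [v_2,v_4] + [v_2,v_3].
The resulting 10×10 matrix has rank 6, and its Smith normal form has invariant factors (1,1,1,1,1,1).

∂_3: C_3 → C_2 sends each 3-simplex σ to the alternating sum Σ_i (−1)^i (σ with its i-th vertex removed). For instance
  ∂[v_1,v_2,v_3,v_4] = [v_2,v_3,v_4] − [v_1,v_3,v_4] + [v_1,v_2,v_4] − [v_1,v_2,v_3],
  ∂[v_0,v_1,v_2,v_3] = [v_1,v_2,v_3] − [v_0,v_2,v_3] + [v_0,v_1,v_3] − [v_0,v_1,v_2].
This gives a 10×5 integer matrix of rank 4; reducing to Smith normal form yields diagonal entries (1,1,1,1).

From H_k ≅ ker(∂_k) / im(∂_{k+1}) we obtain:

  H_1: rank ker ∂_1 − rank ∂_2 = (10 − 4) − 6 = 0, and the invariant factors of ∂_2 are all 1, so H_1 ≅ 0.

(K is a triangulation of the 3-sphere S^3.)

H_1 ≅ 0.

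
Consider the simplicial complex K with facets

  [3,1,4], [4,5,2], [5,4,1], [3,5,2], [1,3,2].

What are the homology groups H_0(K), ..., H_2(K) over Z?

We work with the vertex ordering 1 < 2 < 3 < 4 < 5. The simplices of K, each written with vertices in increasing order, are:

  0-simplices (5): [1], [2], [3], [4], [5]
  1-simplices (10): [1,2], [1,3], [1,4], [1,5], [2,3], [2,4], [2,5], [3,4], [3,5], [4,5]
  2-simplices (5): [1,2,3], [1,3,4], [1,4,5], [2,3,5], [2,4,5]

Hence C_0 ≅ Z^5, C_1 ≅ Z^10, C_2 ≅ Z^5.

The boundary map ∂_1: C_1 → C_0 sends each edge [p,q] (with p < q) to q − p.
This gives a 5×10 integer matrix of rank 4; reducing to Smith normal form yields diagonal entries (1,1,1,1).

∂_2: C_2 → C_1 maps a triangle to the signed sum of its edges. For instance
  ∂[1,2,3] = [2,3] − [1,3] + [1,2],
  ∂[2,3,5] = [3,5] − [2,5] + [2,3].
As a 10×5 matrix over Z this has rank 5, with invariant factors (1,1,1,1,1).

Now H_k = ker ∂_k / im ∂_{k+1}, so:

  H_0: rank C_0 − rank ∂_1 = 5 − 4 = 1, and the invariant factors of ∂_1 are all 1, so H_0 = Z.
  H_1: rank ker ∂_1 − rank ∂_2 = (10 − 4) − 5 = 1, and the invariant factors of ∂_2 are all 1, so H_1 = Z.
  H_2: rank ker ∂_2 − rank ∂_3 = (5 − 5) − 0 = 0, and there is no ∂_3, so H_2 = 0.

As a check, the Euler characteristic is 5 − 10 + 5 = 0, which agrees with 1 − 1 + 0 = 0.
(K is a triangulation of the Möbius band.)

H_0 = Z,  H_1 = Z,  H_2 = 0.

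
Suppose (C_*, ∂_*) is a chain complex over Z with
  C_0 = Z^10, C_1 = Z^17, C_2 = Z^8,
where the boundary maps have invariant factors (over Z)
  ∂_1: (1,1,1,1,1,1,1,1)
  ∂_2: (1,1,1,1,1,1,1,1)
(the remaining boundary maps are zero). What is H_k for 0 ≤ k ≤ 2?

H_0: b_0 = 10 − 0 − 8 = 2; torsion from ∂_1 factors > 1: none. So H_0 ≅ Z^2.
H_1: b_1 = 17 − 8 − 8 = 1; torsion from ∂_2 factors > 1: none. So H_1 ≅ Z.
H_2: b_2 = 8 − 8 − 0 = 0; torsion from ∂_3 factors > 1: none. So H_2 ≅ 0.

H_0 ≅ Z^2,  H_1 ≅ Z,  H_2 = 0.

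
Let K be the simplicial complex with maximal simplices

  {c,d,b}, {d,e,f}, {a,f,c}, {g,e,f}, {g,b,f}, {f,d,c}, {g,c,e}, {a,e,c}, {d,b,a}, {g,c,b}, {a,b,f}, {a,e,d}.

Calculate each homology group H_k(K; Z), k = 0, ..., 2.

K has 7 vertices, 18 edges, 12 triangles.
rank ∂_0 = 0, rank ∂_1 = 6 ⇒ b_0 = 7 − 0 − 6 = 1; all invariant factors of ∂_1 are 1 so no torsion. So H_0 = Z.
rank ∂_1 = 6, rank ∂_2 = 12 ⇒ b_1 = 18 − 6 − 12 = 0; ∂_2 has invariant factor(s) [2] giving torsion. So H_1 = Z_2.
rank ∂_2 = 12, rank ∂_3 = 0 ⇒ b_2 = 12 − 12 − 0 = 0. So H_2 = 0.

H_0 ≅ Z,  H_1 ≅ Z_2,  H_2 = 0.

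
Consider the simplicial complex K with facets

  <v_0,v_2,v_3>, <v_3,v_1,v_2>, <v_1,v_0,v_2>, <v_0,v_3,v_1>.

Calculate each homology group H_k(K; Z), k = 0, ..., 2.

Order the vertices as v_0 < v_1 < v_2 < v_3. Listing each simplex with vertices in this order, K has dimension 2 with simplices:

  0-simplices (4): [v_0], [v_1], [v_2], [v_3]
  1-simplices (6): [v_0,v_1], [v_0,v_2], [v_0,v_3], [v_1,v_2], [v_1,v_3], [v_2,v_3]
  2-simplices (4): [v_0,v_1,v_2], [v_0,v_1,v_3], [v_0,v_2,v_3], [v_1,v_2,v_3]

so the chain groups are C_0 ≅ Z^4, C_1 ≅ Z^6, C_2 ≅ Z^4.

Boundary ∂_1: C_1 → C_0 maps an edge to its endpoints' difference, ∂[p,q] = q − p. For instance
  ∂[v_1,v_3] = [v_3] − [v_1].
As a 4×6 matrix over Z this has rank 3, with invariant factors (1,1,1).

∂_2: C_2 → C_1 maps a triangle to the signed sum of its edges. For instance
  ∂[v_1,v_2,v_3] = [v_2,v_3] − [v_1,v_3] + [v_1,v_2],
  ∂[v_0,v_2,v_3] = [v_2,v_3] − [v_0,v_3] + [v_0,v_2].
The resulting 6×4 matrix has rank 3, and its Smith normal form has invariant factors (1,1,1).

From H_k ≅ ker(∂_k) / im(∂_{k+1}) we obtain:

  H_0: rank C_0 − rank ∂_1 = 4 − 3 = 1, and the invariant factors of ∂_1 are all 1, so H_0 ≅ Z.
  H_1: rank ker ∂_1 − rank ∂_2 = (6 − 3) − 3 = 0, and the invariant factors of ∂_2 are all 1, so H_1 ≅ 0.
  H_2: rank ker ∂_2 − rank ∂_3 = (4 − 3) − 0 = 1, and there is no ∂_3, so H_2 ≅ Z.

As a check, the Euler characteristic is 4 − 6 + 4 = 2, which agrees with 1 − 0 + 1 = 2.
(K is a triangulation of the 2-sphere S^2.)

H_0 = Z,  H_1 = 0,  H_2 = Z.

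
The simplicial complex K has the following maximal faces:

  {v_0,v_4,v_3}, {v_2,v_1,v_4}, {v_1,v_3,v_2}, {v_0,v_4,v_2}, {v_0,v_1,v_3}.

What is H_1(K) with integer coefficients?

Order the vertices as v_0 < v_1 < v_2 < v_3 < v_4. Listing each simplex with vertices in this order, K has dimension 2 with simplices:

  0-simplices (5): [v_0], [v_1], [v_2], [v_3], [v_4]
  1-simplices (10): [v_0,v_1], [v_0,v_2], [v_0,v_3], [v_0,v_4], [v_1,v_2], [v_1,v_3], [v_1,v_4], [v_2,v_3], [v_2,v_4], [v_3,v_4]
  2-simplices (5): [v_0,v_1,v_3], [v_0,v_2,v_4], [v_0,v_3,v_4], [v_1,v_2,v_3], [v_1,v_2,v_4]

so the chain groups are C_0 ≅ Z^5, C_1 ≅ Z^10, C_2 ≅ Z^5.

Boundary ∂_1: C_1 → C_0 sends each edge [p,q] (with p < q) to q − p.
The resulting 5×10 matrix has rank 4, and its Smith normal form has invariant factors (1,1,1,1).

The boundary map ∂_2: C_2 → C_1 sends each 2-simplex [p,q,r] to [q,r] − [p,r] + [p,q]. For instance
  ∂[v_0,v_1,v_3] = [v_1,v_3] − [v_0,v_3] + [v_0,v_1],
  ∂[v_1,v_2,v_4] = [v_2,v_4] − [v_1,v_4] + [v_1,v_2].
As a 10×5 matrix over Z this has rank 5, with invariant factors (1,1,1,1,1).

Reading off H_k = ker ∂_k / im ∂_{k+1}:

  H_1: rank ker ∂_1 − rank ∂_2 = (10 − 4) − 5 = 1, and the invariant factors of ∂_2 are all 1, so H_1 = Z.

H_1 = Z.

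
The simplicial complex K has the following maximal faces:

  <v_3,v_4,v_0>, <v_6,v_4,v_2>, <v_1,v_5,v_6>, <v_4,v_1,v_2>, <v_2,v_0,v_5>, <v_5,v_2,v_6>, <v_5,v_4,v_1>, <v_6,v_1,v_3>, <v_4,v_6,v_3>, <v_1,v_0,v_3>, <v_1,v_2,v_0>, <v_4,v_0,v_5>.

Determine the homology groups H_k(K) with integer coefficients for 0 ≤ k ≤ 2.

H_0 ≅ Z,  H_1 ≅ Z/2,  H_2 = 0.

We work with the vertex ordering v_0 < v_1 < v_2 < v_3 < v_4 < v_5 < v_6. The simplices of K, each written with vertices in increasing order, are:

  0-simplices (7): [v_0], [v_1], [v_2], [v_3], [v_4], [v_5], [v_6]
  1-simplices (18): (18 of them)
  2-simplices (12): (12 of them)

giving chain groups C_0 ≅ Z^7, C_1 ≅ Z^18, C_2 ≅ Z^12.

Boundary ∂_1: C_1 → C_0 is given by ∂[p,q] = [q] − [p]. For instance
  ∂[v_1,v_6] = [v_6] − [v_1].
As a 7×18 matrix over Z this has rank 6, with invariant factors (1,1,1,1,1,1).

Boundary ∂_2: C_2 → C_1 maps a triangle to the signed sum of its edges. For instance
  ∂[v_2,v_4,v_6] = [v_4,v_6] − [v_2,v_6] + [v_2,v_4],
  ∂[v_1,v_3,v_6] = [v_3,v_6] − [v_1,v_6] + [v_1,v_3].
As a 18×12 matrix over Z this has rank 12, with invariant factors (1,1,1,1,1,1,1,1,1,1,1,2).

Now H_k = ker ∂_k / im ∂_{k+1}, so:

  H_0: rank C_0 − rank ∂_1 = 7 − 6 = 1, and the invariant factors of ∂_1 are all 1, so H_0 = Z.
  H_1: rank ker ∂_1 − rank ∂_2 = (18 − 6) − 12 = 0, and ∂_2 has invariant factor 2 > 1, so H_1 = Z/2.
  H_2: rank ker ∂_2 − rank ∂_3 = (12 − 12) − 0 = 0, and there is no ∂_3, so H_2 = 0.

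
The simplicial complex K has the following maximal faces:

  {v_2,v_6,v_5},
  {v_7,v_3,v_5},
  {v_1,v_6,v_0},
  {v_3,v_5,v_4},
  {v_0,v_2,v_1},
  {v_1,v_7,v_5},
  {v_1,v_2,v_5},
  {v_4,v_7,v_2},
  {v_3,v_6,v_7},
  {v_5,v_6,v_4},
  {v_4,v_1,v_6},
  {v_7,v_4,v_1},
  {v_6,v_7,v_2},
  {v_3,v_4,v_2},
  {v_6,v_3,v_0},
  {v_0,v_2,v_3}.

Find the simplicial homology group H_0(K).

H_0 = Z.

Take the total order v_0 < v_1 < v_2 < v_3 < v_4 < v_5 < v_6 < v_7 on the vertex set. Then K (dimension 2) consists of the simplices:

  0-simplices (8): [v_0], [v_1], [v_2], [v_3], [v_4], [v_5], [v_6], [v_7]
  1-simplices (24): (24 of them)
  2-simplices (16): (16 of them)

so the chain groups are C_0 ≅ Z^8, C_1 ≅ Z^24, C_2 ≅ Z^16.

∂_1: C_1 → C_0 maps an edge to its endpoints' difference, ∂[p,q] = q − p. For instance
  ∂[v_5,v_7] = [v_7] − [v_5].
The 8×24 boundary matrix has rank 7 and Smith normal form diag(1,1,1,1,1,1,1).

∂_2: C_2 → C_1 sends each 2-simplex [p,q,r] to [q,r] − [p,r] + [p,q]. For instance
  ∂[v_3,v_6,v_7] = [v_6,v_7] − [v_3,v_7] + [v_3,v_6],
  ∂[v_2,v_5,v_6] = [v_5,v_6] − [v_2,v_6] + [v_2,v_5].
This gives a 24×16 integer matrix of rank 15; reducing to Smith normal form yields diagonal entries (1,1,1,1,1,1,1,1,1,1,1,1,1,1,1).

Reading off H_k = ker ∂_k / im ∂_{k+1}:

  H_0: rank C_0 − rank ∂_1 = 8 − 7 = 1, and the invariant factors of ∂_1 are all 1, so H_0 = Z.

(K is a triangulation of the torus T^2.)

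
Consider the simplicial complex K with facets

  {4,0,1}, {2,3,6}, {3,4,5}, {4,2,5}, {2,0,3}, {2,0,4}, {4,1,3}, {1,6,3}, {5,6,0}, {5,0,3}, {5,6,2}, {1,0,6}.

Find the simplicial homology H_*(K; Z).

Take the total order 0 < 1 < 2 < 3 < 4 < 5 < 6 on the vertex set. Then K (dimension 2) consists of the simplices:

  0-simplices (7): [0], [1], [2], [3], [4], [5], [6]
  1-simplices (18): [0,1], [0,2], [0,3], [0,4], [0,5], [0,6], [1,3], [1,4], [1,6], [2,3], [2,4], [2,5], [2,6], [3,4], [3,5], [3,6], [4,5], [5,6]
  2-simplices (12): [0,1,4], [0,1,6], [0,2,3], [0,2,4], [0,3,5], [0,5,6], [1,3,4], [1,3,6], [2,3,6], [2,4,5], [2,5,6], [3,4,5]

giving chain groups C_0 ≅ Z^7, C_1 ≅ Z^18, C_2 ≅ Z^12.

Boundary ∂_1: C_1 → C_0 maps an edge to its endpoints' difference, ∂[p,q] = q − p. For instance
  ∂[3,4] = [4] − [3].
This gives a 7×18 integer matrix of rank 6; reducing to Smith normal form yields diagonal entries (1,1,1,1,1,1).

Boundary ∂_2: C_2 → C_1 sends each 2-simplex [p,q,r] to [q,r] − [p,r] + [p,q]. For instance
  ∂[0,2,4] = [2,4] − [0,4] + [0,2],
  ∂[3,4,5] = [4,5] − [3,5] + [3,4].
As a 18×12 matrix over Z this has rank 12, with invariant factors (1,1,1,1,1,1,1,1,1,1,1,2).

Reading off H_k = ker ∂_k / im ∂_{k+1}:

  H_0: rank C_0 − rank ∂_1 = 7 − 6 = 1, and the invariant factors of ∂_1 are all 1, so H_0 ≅ Z.
  H_1: rank ker ∂_1 − rank ∂_2 = (18 − 6) − 12 = 0, and ∂_2 has invariant factor 2 > 1, so H_1 ≅ Z_2.
  H_2: rank ker ∂_2 − rank ∂_3 = (12 − 12) − 0 = 0, and there is no ∂_3, so H_2 ≅ 0.

(K is a triangulation of the real projective plane RP^2.)

H_0 = Z,  H_1 = Z_2,  H_2 = 0.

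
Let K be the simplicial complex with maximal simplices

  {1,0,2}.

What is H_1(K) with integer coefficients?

H_1 ≅ 0.

Fix the vertex order 0 < 1 < 2 and write every simplex with vertices in increasing order. Then dim K = 2 and the simplices of K are:

  0-simplices (3): [0], [1], [2]
  1-simplices (3): [0,1], [0,2], [1,2]
  2-simplices (1): [0,1,2]

Hence C_0 ≅ Z^3, C_1 ≅ Z^3, C_2 ≅ Z^1.

∂_1: C_1 → C_0 is given by ∂[p,q] = [q] − [p].
The resulting 3×3 matrix has rank 2, and its Smith normal form has invariant factors (1,1).

∂_2: C_2 → C_1 acts by ∂[p,q,r] = [q,r] − [p,r] + [p,q]. For instance
  ∂[0,1,2] = [1,2] − [0,2] + [0,1].
The 3×1 boundary matrix has rank 1 and Smith normal form diag(1).

Reading off H_k = ker ∂_k / im ∂_{k+1}:

  H_1: rank ker ∂_1 − rank ∂_2 = (3 − 2) − 1 = 0, and the invariant factors of ∂_2 are all 1, so H_1 = 0.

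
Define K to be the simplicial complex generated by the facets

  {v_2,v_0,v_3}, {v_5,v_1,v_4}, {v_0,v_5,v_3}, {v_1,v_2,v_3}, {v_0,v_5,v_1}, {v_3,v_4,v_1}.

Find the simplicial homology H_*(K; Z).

We work with the vertex ordering v_0 < v_1 < v_2 < v_3 < v_4 < v_5. The simplices of K, each written with vertices in increasing order, are:

  0-simplices (6): [v_0], [v_1], [v_2], [v_3], [v_4], [v_5]
  1-simplices (12): [v_0,v_1], [v_0,v_2], [v_0,v_3], [v_0,v_5], [v_1,v_2], [v_1,v_3], [v_1,v_4], [v_1,v_5], [v_2,v_3], [v_3,v_4], [v_3,v_5], [v_4,v_5]
  2-simplices (6): [v_0,v_1,v_5], [v_0,v_2,v_3], [v_0,v_3,v_5], [v_1,v_2,v_3], [v_1,v_3,v_4], [v_1,v_4,v_5]

Hence C_0 ≅ Z^6, C_1 ≅ Z^12, C_2 ≅ Z^6.

Boundary ∂_1: C_1 → C_0 sends each edge [p,q] (with p < q) to q − p. For instance
  ∂[v_0,v_2] = [v_2] − [v_0].
The resulting 6×12 matrix has rank 5, and its Smith normal form has invariant factors (1,1,1,1,1).

The boundary map ∂_2: C_2 → C_1 maps a triangle to the signed sum of its edges. For instance
  ∂[v_0,v_2,v_3] = [v_2,v_3] − [v_0,v_3] + [v_0,v_2],
  ∂[v_1,v_2,v_3] = [v_2,v_3] − [v_1,v_3] + [v_1,v_2].
This gives a 12×6 integer matrix of rank 6; reducing to Smith normal form yields diagonal entries (1,1,1,1,1,1).

Now H_k = ker ∂_k / im ∂_{k+1}, so:

  H_0: rank C_0 − rank ∂_1 = 6 − 5 = 1, and the invariant factors of ∂_1 are all 1, so H_0 ≅ Z.
  H_1: rank ker ∂_1 − rank ∂_2 = (12 − 5) − 6 = 1, and the invariant factors of ∂_2 are all 1, so H_1 ≅ Z.
  H_2: rank ker ∂_2 − rank ∂_3 = (6 − 6) − 0 = 0, and there is no ∂_3, so H_2 ≅ 0.

As a check, the Euler characteristic is 6 − 12 + 6 = 0, which agrees with 1 − 1 + 0 = 0.
(K is a triangulation of the cylinder S^1 x I.)

H_0 ≅ Z,  H_1 ≅ Z,  H_2 = 0.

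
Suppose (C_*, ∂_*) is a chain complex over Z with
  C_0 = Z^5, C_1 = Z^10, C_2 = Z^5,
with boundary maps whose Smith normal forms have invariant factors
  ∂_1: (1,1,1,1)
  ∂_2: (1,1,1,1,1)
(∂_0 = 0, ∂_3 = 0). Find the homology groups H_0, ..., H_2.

H_0: b_0 = 5 − 0 − 4 = 1; torsion from ∂_1 factors > 1: none. So H_0 ≅ Z.
H_1: b_1 = 10 − 4 − 5 = 1; torsion from ∂_2 factors > 1: none. So H_1 ≅ Z.
H_2: b_2 = 5 − 5 − 0 = 0; torsion from ∂_3 factors > 1: none. So H_2 ≅ 0.

H_0 ≅ Z,  H_1 ≅ Z,  H_2 = 0.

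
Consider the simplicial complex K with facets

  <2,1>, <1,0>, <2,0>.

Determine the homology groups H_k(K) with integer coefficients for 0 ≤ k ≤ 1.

K has 3 vertices, 3 edges.
rank ∂_0 = 0, rank ∂_1 = 2 ⇒ b_0 = 3 − 0 − 2 = 1; all invariant factors of ∂_1 are 1 so no torsion. So H_0 ≅ Z.
rank ∂_1 = 2, rank ∂_2 = 0 ⇒ b_1 = 3 − 2 − 0 = 1. So H_1 ≅ Z.

H_0 ≅ Z,  H_1 ≅ Z.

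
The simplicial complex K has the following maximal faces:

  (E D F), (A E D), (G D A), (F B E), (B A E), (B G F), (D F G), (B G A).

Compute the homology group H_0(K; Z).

Take the total order A < B < D < E < F < G on the vertex set. Then K (dimension 2) consists of the simplices:

  0-simplices (6): A, B, D, E, F, G
  1-simplices (12): AB, AD, AE, AG, BE, BF, BG, DE, DF, DG, EF, FG
  2-simplices (8): ABE, ABG, ADE, ADG, BEF, BFG, DEF, DFG

giving chain groups C_0 ≅ Z^6, C_1 ≅ Z^12, C_2 ≅ Z^8.

The boundary map ∂_1: C_1 → C_0 sends each edge [p,q] (with p < q) to q − p. For instance
  ∂AD = D − A.
The 6×12 boundary matrix has rank 5 and Smith normal form diag(1,1,1,1,1).

∂_2: C_2 → C_1 maps a triangle to the signed sum of its edges. For instance
  ∂DFG = FG − DG + DF,
  ∂ABE = BE − AE + AB.
The 12×8 boundary matrix has rank 7 and Smith normal form diag(1,1,1,1,1,1,1).

Now H_k = ker ∂_k / im ∂_{k+1}, so:

  H_0: rank C_0 − rank ∂_1 = 6 − 5 = 1, and the invariant factors of ∂_1 are all 1, so H_0 = Z.

H_0 = Z.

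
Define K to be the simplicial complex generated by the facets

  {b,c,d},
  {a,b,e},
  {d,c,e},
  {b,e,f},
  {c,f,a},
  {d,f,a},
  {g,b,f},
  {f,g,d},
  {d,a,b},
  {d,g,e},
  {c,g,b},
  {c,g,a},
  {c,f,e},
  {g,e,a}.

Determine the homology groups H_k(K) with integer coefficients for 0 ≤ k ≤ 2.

H_0 = Z,  H_1 = Z^2,  H_2 = Z.

Order the vertices as a < b < c < d < e < f < g. Listing each simplex with vertices in this order, K has dimension 2 with simplices:

  0-simplices (7): a, b, c, d, e, f, g
  1-simplices (21): ab, ac, ad, ae, af, ag, bc, bd, be, bf, bg, cd, ce, cf, cg, de, df, dg, ef, eg, fg
  2-simplices (14): abd, abe, acf, acg, adf, aeg, bcd, bcg, bef, bfg, cde, cef, deg, dfg

giving chain groups C_0 ≅ Z^7, C_1 ≅ Z^21, C_2 ≅ Z^14.

∂_1: C_1 → C_0 is given by ∂[p,q] = [q] − [p]. For instance
  ∂de = e − d.
As a 7×21 matrix over Z this has rank 6, with invariant factors (1,1,1,1,1,1).

The boundary map ∂_2: C_2 → C_1 acts by ∂[p,q,r] = [q,r] − [p,r] + [p,q]. For instance
  ∂aeg = eg − ag + ae,
  ∂bef = ef − bf + be.
The 21×14 boundary matrix has rank 13 and Smith normal form diag(1,1,1,1,1,1,1,1,1,1,1,1,1).

Computing H_k = (kernel of ∂_k) / (image of ∂_{k+1}):

  H_0: rank C_0 − rank ∂_1 = 7 − 6 = 1, and the invariant factors of ∂_1 are all 1, so H_0 ≅ Z.
  H_1: rank ker ∂_1 − rank ∂_2 = (21 − 6) − 13 = 2, and the invariant factors of ∂_2 are all 1, so H_1 ≅ Z^2.
  H_2: rank ker ∂_2 − rank ∂_3 = (14 − 13) − 0 = 1, and there is no ∂_3, so H_2 ≅ Z.

As a check, the Euler characteristic is 7 − 21 + 14 = 0, which agrees with 1 − 2 + 1 = 0.
(K is a triangulation of the torus T^2.)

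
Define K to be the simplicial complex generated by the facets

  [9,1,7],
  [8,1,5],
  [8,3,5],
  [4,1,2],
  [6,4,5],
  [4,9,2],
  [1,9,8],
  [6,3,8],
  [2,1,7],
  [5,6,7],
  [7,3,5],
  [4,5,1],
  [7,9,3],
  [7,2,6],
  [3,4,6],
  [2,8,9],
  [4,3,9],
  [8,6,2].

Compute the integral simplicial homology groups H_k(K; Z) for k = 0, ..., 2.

H_0 = Z,  H_1 = Z ⊕ Z/2Z,  H_2 = 0.

We work with the vertex ordering 1 < 2 < 3 < 4 < 5 < 6 < 7 < 8 < 9. The simplices of K, each written with vertices in increasing order, are:

  0-simplices (9): [1], [2], [3], [4], [5], [6], [7], [8], [9]
  1-simplices (27): (27 of them)
  2-simplices (18): [1,2,4], [1,2,7], [1,4,5], [1,5,8], [1,7,9], [1,8,9], [2,4,9], [2,6,7], [2,6,8], [2,8,9], [3,4,6], [3,4,9], [3,5,7], [3,5,8], [3,6,8], [3,7,9], [4,5,6], [5,6,7]

giving chain groups C_0 ≅ Z^9, C_1 ≅ Z^27, C_2 ≅ Z^18.

Boundary ∂_1: C_1 → C_0 is given by ∂[p,q] = [q] − [p]. For instance
  ∂[3,7] = [7] − [3].
As a 9×27 matrix over Z this has rank 8, with invariant factors (1,1,1,1,1,1,1,1).

Boundary ∂_2: C_2 → C_1 sends each 2-simplex [p,q,r] to [q,r] − [p,r] + [p,q]. For instance
  ∂[3,7,9] = [7,9] − [3,9] + [3,7],
  ∂[2,4,9] = [4,9] − [2,9] + [2,4].
As a 27×18 matrix over Z this has rank 18, with invariant factors (1,1,1,1,1,1,1,1,1,1,1,1,1,1,1,1,1,2).

Now H_k = ker ∂_k / im ∂_{k+1}, so:

  H_0: rank C_0 − rank ∂_1 = 9 − 8 = 1, and the invariant factors of ∂_1 are all 1, so H_0 = Z.
  H_1: rank ker ∂_1 − rank ∂_2 = (27 − 8) − 18 = 1, and ∂_2 has invariant factor 2 > 1, so H_1 = Z ⊕ Z/2Z.
  H_2: rank ker ∂_2 − rank ∂_3 = (18 − 18) − 0 = 0, and there is no ∂_3, so H_2 = 0.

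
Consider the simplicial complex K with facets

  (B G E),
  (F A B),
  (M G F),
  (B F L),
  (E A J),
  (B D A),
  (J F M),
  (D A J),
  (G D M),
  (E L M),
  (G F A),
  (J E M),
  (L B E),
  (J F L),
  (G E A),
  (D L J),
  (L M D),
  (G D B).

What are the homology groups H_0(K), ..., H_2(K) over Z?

Take the total order A < B < D < E < F < G < J < L < M on the vertex set. Then K (dimension 2) consists of the simplices:

  0-simplices (9): A, B, D, E, F, G, J, L, M
  1-simplices (27): AB, AD, AE, AF, AG, AJ, BD, BE, BF, BG, BL, DG, DJ, DL, DM, EG, EJ, EL, EM, FG, FJ, FL, FM, GM, JL, JM, LM
  2-simplices (18): ABD, ABF, ADJ, AEG, AEJ, AFG, BDG, BEG, BEL, BFL, DGM, DJL, DLM, EJM, ELM, FGM, FJL, FJM

Hence C_0 ≅ Z^9, C_1 ≅ Z^27, C_2 ≅ Z^18.

∂_1: C_1 → C_0 is given by ∂[p,q] = [q] − [p]. For instance
  ∂AG = G − A.
The 9×27 boundary matrix has rank 8 and Smith normal form diag(1,1,1,1,1,1,1,1).

The boundary map ∂_2: C_2 → C_1 acts by ∂[p,q,r] = [q,r] − [p,r] + [p,q]. For instance
  ∂BFL = FL − BL + BF,
  ∂AEG = EG − AG + AE.
As a 27×18 matrix over Z this has rank 18, with invariant factors (1,1,1,1,1,1,1,1,1,1,1,1,1,1,1,1,1,2).

Computing H_k = (kernel of ∂_k) / (image of ∂_{k+1}):

  H_0: rank C_0 − rank ∂_1 = 9 − 8 = 1, and the invariant factors of ∂_1 are all 1, so H_0 = Z.
  H_1: rank ker ∂_1 − rank ∂_2 = (27 − 8) − 18 = 1, and ∂_2 has invariant factor 2 > 1, so H_1 = Z ⊕ Z/2.
  H_2: rank ker ∂_2 − rank ∂_3 = (18 − 18) − 0 = 0, and there is no ∂_3, so H_2 = 0.

As a check, the Euler characteristic is 9 − 27 + 18 = 0, which agrees with 1 − 1 + 0 = 0.

H_0 = Z,  H_1 = Z ⊕ Z/2,  H_2 = 0.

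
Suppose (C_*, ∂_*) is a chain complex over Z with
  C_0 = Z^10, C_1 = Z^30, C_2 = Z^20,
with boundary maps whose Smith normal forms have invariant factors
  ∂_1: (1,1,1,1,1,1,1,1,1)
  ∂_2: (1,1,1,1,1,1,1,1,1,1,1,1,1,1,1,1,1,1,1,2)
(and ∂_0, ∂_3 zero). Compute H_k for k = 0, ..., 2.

H_0: b_0 = 10 − 0 − 9 = 1; torsion from ∂_1 factors > 1: none. So H_0 ≅ Z.
H_1: b_1 = 30 − 9 − 20 = 1; torsion from ∂_2 factors > 1: [2]. So H_1 ≅ Z ⊕ Z/2.
H_2: b_2 = 20 − 20 − 0 = 0; torsion from ∂_3 factors > 1: none. So H_2 ≅ 0.

H_0 ≅ Z,  H_1 ≅ Z ⊕ Z/2,  H_2 = 0.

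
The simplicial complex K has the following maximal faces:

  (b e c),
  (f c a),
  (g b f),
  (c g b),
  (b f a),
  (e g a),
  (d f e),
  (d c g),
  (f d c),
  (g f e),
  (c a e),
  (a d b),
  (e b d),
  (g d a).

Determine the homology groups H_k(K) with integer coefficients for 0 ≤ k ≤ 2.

Fix the vertex order a < b < c < d < e < f < g and write every simplex with vertices in increasing order. Then dim K = 2 and the simplices of K are:

  0-simplices (7): a, b, c, d, e, f, g
  1-simplices (21): ab, ac, ad, ae, af, ag, bc, bd, be, bf, bg, cd, ce, cf, cg, de, df, dg, ef, eg, fg
  2-simplices (14): abd, abf, ace, acf, adg, aeg, bce, bcg, bde, bfg, cdf, cdg, def, efg

so the chain groups are C_0 ≅ Z^7, C_1 ≅ Z^21, C_2 ≅ Z^14.

∂_1: C_1 → C_0 sends each edge [p,q] (with p < q) to q − p.
This gives a 7×21 integer matrix of rank 6; reducing to Smith normal form yields diagonal entries (1,1,1,1,1,1).

∂_2: C_2 → C_1 sends each 2-simplex [p,q,r] to [q,r] − [p,r] + [p,q]. For instance
  ∂abd = bd − ad + ab,
  ∂cdg = dg − cg + cd.
As a 21×14 matrix over Z this has rank 13, with invariant factors (1,1,1,1,1,1,1,1,1,1,1,1,1).

Computing H_k = (kernel of ∂_k) / (image of ∂_{k+1}):

  H_0: rank C_0 − rank ∂_1 = 7 − 6 = 1, and the invariant factors of ∂_1 are all 1, so H_0 = Z.
  H_1: rank ker ∂_1 − rank ∂_2 = (21 − 6) − 13 = 2, and the invariant factors of ∂_2 are all 1, so H_1 = Z^2.
  H_2: rank ker ∂_2 − rank ∂_3 = (14 − 13) − 0 = 1, and there is no ∂_3, so H_2 = Z.

As a check, the Euler characteristic is 7 − 21 + 14 = 0, which agrees with 1 − 2 + 1 = 0.

H_0 ≅ Z,  H_1 ≅ Z^2,  H_2 ≅ Z.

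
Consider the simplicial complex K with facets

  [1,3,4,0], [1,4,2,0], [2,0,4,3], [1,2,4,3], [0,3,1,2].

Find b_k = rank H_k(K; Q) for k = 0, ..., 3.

Fix the vertex order 0 < 1 < 2 < 3 < 4 and write every simplex with vertices in increasing order. Then dim K = 3 and the simplices of K are:

  0-simplices (5): [0], [1], [2], [3], [4]
  1-simplices (10): [0,1], [0,2], [0,3], [0,4], [1,2], [1,3], [1,4], [2,3], [2,4], [3,4]
  2-simplices (10): [0,1,2], [0,1,3], [0,1,4], [0,2,3], [0,2,4], [0,3,4], [1,2,3], [1,2,4], [1,3,4], [2,3,4]
  3-simplices (5): [0,1,2,3], [0,1,2,4], [0,1,3,4], [0,2,3,4], [1,2,3,4]

giving chain groups C_0 ≅ Z^5, C_1 ≅ Z^10, C_2 ≅ Z^10, C_3 ≅ Z^5.

Boundary ∂_1: C_1 → C_0 is given by ∂[p,q] = [q] − [p]. For instance
  ∂[0,1] = [1] − [0].
As a 5×10 matrix over Z this has rank 4, with invariant factors (1,1,1,1).

∂_2: C_2 → C_1 sends each 2-simplex [p,q,r] to [q,r] − [p,r] + [p,q]. For instance
  ∂[0,1,4] = [1,4] − [0,4] + [0,1],
  ∂[0,2,3] = [2,3] − [0,3] + [0,2].
As a 10×10 matrix over Z this has rank 6, with invariant factors (1,1,1,1,1,1).

∂_3: C_3 → C_2 sends each 3-simplex σ to the alternating sum Σ_i (−1)^i (σ with its i-th vertex removed). For instance
  ∂[0,2,3,4] = [2,3,4] − [0,3,4] + [0,2,4] − [0,2,3],
  ∂[1,2,3,4] = [2,3,4] − [1,3,4] + [1,2,4] − [1,2,3].
The 10×5 boundary matrix has rank 4 and Smith normal form diag(1,1,1,1).

Computing H_k = (kernel of ∂_k) / (image of ∂_{k+1}):

  H_0: rank C_0 − rank ∂_1 = 5 − 4 = 1, and the invariant factors of ∂_1 are all 1, so H_0 ≅ Z.
  H_1: rank ker ∂_1 − rank ∂_2 = (10 − 4) − 6 = 0, and the invariant factors of ∂_2 are all 1, so H_1 ≅ 0.
  H_2: rank ker ∂_2 − rank ∂_3 = (10 − 6) − 4 = 0, and the invariant factors of ∂_3 are all 1, so H_2 ≅ 0.
  H_3: rank ker ∂_3 − rank ∂_4 = (5 − 4) − 0 = 1, and there is no ∂_4, so H_3 ≅ Z.

Hence the Betti numbers are b_0 = 1, b_1 = 0, b_2 = 0, b_3 = 1.

b_0 = 1, b_1 = 0, b_2 = 0, b_3 = 1.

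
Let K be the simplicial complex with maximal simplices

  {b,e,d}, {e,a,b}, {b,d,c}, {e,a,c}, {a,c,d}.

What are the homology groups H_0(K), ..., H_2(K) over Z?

Take the total order a < b < c < d < e on the vertex set. Then K (dimension 2) consists of the simplices:

  0-simplices (5): a, b, c, d, e
  1-simplices (10): ab, ac, ad, ae, bc, bd, be, cd, ce, de
  2-simplices (5): abe, acd, ace, bcd, bde

so the chain groups are C_0 ≅ Z^5, C_1 ≅ Z^10, C_2 ≅ Z^5.

The boundary map ∂_1: C_1 → C_0 sends each edge [p,q] (with p < q) to q − p.
As a 5×10 matrix over Z this has rank 4, with invariant factors (1,1,1,1).

The boundary map ∂_2: C_2 → C_1 acts by ∂[p,q,r] = [q,r] − [p,r] + [p,q]. For instance
  ∂bde = de − be + bd,
  ∂ace = ce − ae + ac.
This gives a 10×5 integer matrix of rank 5; reducing to Smith normal form yields diagonal entries (1,1,1,1,1).

Computing H_k = (kernel of ∂_k) / (image of ∂_{k+1}):

  H_0: rank C_0 − rank ∂_1 = 5 − 4 = 1, and the invariant factors of ∂_1 are all 1, so H_0 = Z.
  H_1: rank ker ∂_1 − rank ∂_2 = (10 − 4) − 5 = 1, and the invariant factors of ∂_2 are all 1, so H_1 = Z.
  H_2: rank ker ∂_2 − rank ∂_3 = (5 − 5) − 0 = 0, and there is no ∂_3, so H_2 = 0.

As a check, the Euler characteristic is 5 − 10 + 5 = 0, which agrees with 1 − 1 + 0 = 0.

H_0 ≅ Z,  H_1 ≅ Z,  H_2 = 0.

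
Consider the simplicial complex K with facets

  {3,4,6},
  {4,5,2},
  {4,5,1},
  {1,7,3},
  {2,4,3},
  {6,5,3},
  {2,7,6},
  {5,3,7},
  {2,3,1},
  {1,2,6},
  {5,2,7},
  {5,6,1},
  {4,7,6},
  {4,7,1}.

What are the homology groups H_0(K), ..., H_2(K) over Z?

Fix the vertex order 1 < 2 < 3 < 4 < 5 < 6 < 7 and write every simplex with vertices in increasing order. Then dim K = 2 and the simplices of K are:

  0-simplices (7): [1], [2], [3], [4], [5], [6], [7]
  1-simplices (21): [1,2], [1,3], [1,4], [1,5], [1,6], [1,7], [2,3], [2,4], [2,5], [2,6], [2,7], [3,4], [3,5], [3,6], [3,7], [4,5], [4,6], [4,7], [5,6], [5,7], [6,7]
  2-simplices (14): [1,2,3], [1,2,6], [1,3,7], [1,4,5], [1,4,7], [1,5,6], [2,3,4], [2,4,5], [2,5,7], [2,6,7], [3,4,6], [3,5,6], [3,5,7], [4,6,7]

so the chain groups are C_0 ≅ Z^7, C_1 ≅ Z^21, C_2 ≅ Z^14.

∂_1: C_1 → C_0 maps an edge to its endpoints' difference, ∂[p,q] = q − p. For instance
  ∂[6,7] = [7] − [6].
As a 7×21 matrix over Z this has rank 6, with invariant factors (1,1,1,1,1,1).

The boundary map ∂_2: C_2 → C_1 maps a triangle to the signed sum of its edges. For instance
  ∂[4,6,7] = [6,7] − [4,7] + [4,6],
  ∂[2,4,5] = [4,5] − [2,5] + [2,4].
The 21×14 boundary matrix has rank 13 and Smith normal form diag(1,1,1,1,1,1,1,1,1,1,1,1,1).

Reading off H_k = ker ∂_k / im ∂_{k+1}:

  H_0: rank C_0 − rank ∂_1 = 7 − 6 = 1, and the invariant factors of ∂_1 are all 1, so H_0 = Z.
  H_1: rank ker ∂_1 − rank ∂_2 = (21 − 6) − 13 = 2, and the invariant factors of ∂_2 are all 1, so H_1 = Z^2.
  H_2: rank ker ∂_2 − rank ∂_3 = (14 − 13) − 0 = 1, and there is no ∂_3, so H_2 = Z.

As a check, the Euler characteristic is 7 − 21 + 14 = 0, which agrees with 1 − 2 + 1 = 0.

H_0 = Z,  H_1 = Z^2,  H_2 = Z.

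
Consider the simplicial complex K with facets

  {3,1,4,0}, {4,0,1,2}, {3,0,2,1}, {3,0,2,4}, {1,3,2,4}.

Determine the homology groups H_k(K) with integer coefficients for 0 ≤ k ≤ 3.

H_0 = Z,  H_1 = 0,  H_2 = 0,  H_3 = Z.

We work with the vertex ordering 0 < 1 < 2 < 3 < 4. The simplices of K, each written with vertices in increasing order, are:

  0-simplices (5): [0], [1], [2], [3], [4]
  1-simplices (10): [0,1], [0,2], [0,3], [0,4], [1,2], [1,3], [1,4], [2,3], [2,4], [3,4]
  2-simplices (10): [0,1,2], [0,1,3], [0,1,4], [0,2,3], [0,2,4], [0,3,4], [1,2,3], [1,2,4], [1,3,4], [2,3,4]
  3-simplices (5): [0,1,2,3], [0,1,2,4], [0,1,3,4], [0,2,3,4], [1,2,3,4]

giving chain groups C_0 ≅ Z^5, C_1 ≅ Z^10, C_2 ≅ Z^10, C_3 ≅ Z^5.

Boundary ∂_1: C_1 → C_0 maps an edge to its endpoints' difference, ∂[p,q] = q − p. For instance
  ∂[0,3] = [3] − [0].
The resulting 5×10 matrix has rank 4, and its Smith normal form has invariant factors (1,1,1,1).

Boundary ∂_2: C_2 → C_1 maps a triangle to the signed sum of its edges. For instance
  ∂[0,3,4] = [3,4] − [0,4] + [0,3],
  ∂[1,2,4] = [2,4] − [1,4] + [1,2].
This gives a 10×10 integer matrix of rank 6; reducing to Smith normal form yields diagonal entries (1,1,1,1,1,1).

Boundary ∂_3: C_3 → C_2 sends each 3-simplex σ to the alternating sum Σ_i (−1)^i (σ with its i-th vertex removed). For instance
  ∂[0,1,2,4] = [1,2,4] − [0,2,4] + [0,1,4] − [0,1,2],
  ∂[0,1,2,3] = [1,2,3] − [0,2,3] + [0,1,3] − [0,1,2].
The resulting 10×5 matrix has rank 4, and its Smith normal form has invariant factors (1,1,1,1).

Now H_k = ker ∂_k / im ∂_{k+1}, so:

  H_0: rank C_0 − rank ∂_1 = 5 − 4 = 1, and the invariant factors of ∂_1 are all 1, so H_0 = Z.
  H_1: rank ker ∂_1 − rank ∂_2 = (10 − 4) − 6 = 0, and the invariant factors of ∂_2 are all 1, so H_1 = 0.
  H_2: rank ker ∂_2 − rank ∂_3 = (10 − 6) − 4 = 0, and the invariant factors of ∂_3 are all 1, so H_2 = 0.
  H_3: rank ker ∂_3 − rank ∂_4 = (5 − 4) − 0 = 1, and there is no ∂_4, so H_3 = Z.

As a check, the Euler characteristic is 5 − 10 + 10 − 5 = 0, which agrees with 1 − 0 + 0 − 1 = 0.
(K is a triangulation of the 3-sphere S^3.)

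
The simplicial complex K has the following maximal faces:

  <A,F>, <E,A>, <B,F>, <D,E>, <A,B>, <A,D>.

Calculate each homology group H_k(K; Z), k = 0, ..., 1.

H_0 = Z,  H_1 = Z^2.

We work with the vertex ordering A < B < D < E < F. The simplices of K, each written with vertices in increasing order, are:

  0-simplices (5): A, B, D, E, F
  1-simplices (6): AB, AD, AE, AF, BF, DE

so the chain groups are C_0 ≅ Z^5, C_1 ≅ Z^6.

The boundary map ∂_1: C_1 → C_0 maps an edge to its endpoints' difference, ∂[p,q] = q − p. For instance
  ∂BF = F − B.
The resulting 5×6 matrix has rank 4, and its Smith normal form has invariant factors (1,1,1,1).

Computing H_k = (kernel of ∂_k) / (image of ∂_{k+1}):

  H_0: rank C_0 − rank ∂_1 = 5 − 4 = 1, and the invariant factors of ∂_1 are all 1, so H_0 ≅ Z.
  H_1: rank ker ∂_1 − rank ∂_2 = (6 − 4) − 0 = 2, and there is no ∂_2, so H_1 ≅ Z^2.

As a check, the Euler characteristic is 5 − 6 = -1, which agrees with 1 − 2 = -1.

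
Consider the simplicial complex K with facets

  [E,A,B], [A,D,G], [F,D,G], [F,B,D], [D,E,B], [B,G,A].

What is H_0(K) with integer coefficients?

H_0 = Z.

Order the vertices as A < B < D < E < F < G. Listing each simplex with vertices in this order, K has dimension 2 with simplices:

  0-simplices (6): A, B, D, E, F, G
  1-simplices (12): AB, AD, AE, AG, BD, BE, BF, BG, DE, DF, DG, FG
  2-simplices (6): ABE, ABG, ADG, BDE, BDF, DFG

so the chain groups are C_0 ≅ Z^6, C_1 ≅ Z^12, C_2 ≅ Z^6.

∂_1: C_1 → C_0 sends each edge [p,q] (with p < q) to q − p.
As a 6×12 matrix over Z this has rank 5, with invariant factors (1,1,1,1,1).

The boundary map ∂_2: C_2 → C_1 acts by ∂[p,q,r] = [q,r] − [p,r] + [p,q]. For instance
  ∂DFG = FG − DG + DF,
  ∂BDE = DE − BE + BD.
As a 12×6 matrix over Z this has rank 6, with invariant factors (1,1,1,1,1,1).

Now H_k = ker ∂_k / im ∂_{k+1}, so:

  H_0: rank C_0 − rank ∂_1 = 6 − 5 = 1, and the invariant factors of ∂_1 are all 1, so H_0 ≅ Z.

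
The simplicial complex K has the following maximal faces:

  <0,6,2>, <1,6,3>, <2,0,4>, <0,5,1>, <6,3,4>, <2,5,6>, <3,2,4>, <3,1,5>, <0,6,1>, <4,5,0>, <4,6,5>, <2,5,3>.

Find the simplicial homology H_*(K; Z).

Fix the vertex order 0 < 1 < 2 < 3 < 4 < 5 < 6 and write every simplex with vertices in increasing order. Then dim K = 2 and the simplices of K are:

  0-simplices (7): [0], [1], [2], [3], [4], [5], [6]
  1-simplices (18): [0,1], [0,2], [0,4], [0,5], [0,6], [1,3], [1,5], [1,6], [2,3], [2,4], [2,5], [2,6], [3,4], [3,5], [3,6], [4,5], [4,6], [5,6]
  2-simplices (12): [0,1,5], [0,1,6], [0,2,4], [0,2,6], [0,4,5], [1,3,5], [1,3,6], [2,3,4], [2,3,5], [2,5,6], [3,4,6], [4,5,6]

Hence C_0 ≅ Z^7, C_1 ≅ Z^18, C_2 ≅ Z^12.

Boundary ∂_1: C_1 → C_0 sends each edge [p,q] (with p < q) to q − p. For instance
  ∂[1,6] = [6] − [1].
The resulting 7×18 matrix has rank 6, and its Smith normal form has invariant factors (1,1,1,1,1,1).

Boundary ∂_2: C_2 → C_1 maps a triangle to the signed sum of its edges. For instance
  ∂[2,3,4] = [3,4] − [2,4] + [2,3],
  ∂[0,4,5] = [4,5] − [0,5] + [0,4].
The 18×12 boundary matrix has rank 12 and Smith normal form diag(1,1,1,1,1,1,1,1,1,1,1,2).

Computing H_k = (kernel of ∂_k) / (image of ∂_{k+1}):

  H_0: rank C_0 − rank ∂_1 = 7 − 6 = 1, and the invariant factors of ∂_1 are all 1, so H_0 ≅ Z.
  H_1: rank ker ∂_1 − rank ∂_2 = (18 − 6) − 12 = 0, and ∂_2 has invariant factor 2 > 1, so H_1 ≅ Z/2Z.
  H_2: rank ker ∂_2 − rank ∂_3 = (12 − 12) − 0 = 0, and there is no ∂_3, so H_2 ≅ 0.

H_0 = Z,  H_1 = Z/2Z,  H_2 = 0.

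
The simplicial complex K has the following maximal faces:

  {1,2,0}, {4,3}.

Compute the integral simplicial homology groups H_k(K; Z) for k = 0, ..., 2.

Take the total order 0 < 1 < 2 < 3 < 4 on the vertex set. Then K (dimension 2) consists of the simplices:

  0-simplices (5): [0], [1], [2], [3], [4]
  1-simplices (4): [0,1], [0,2], [1,2], [3,4]
  2-simplices (1): [0,1,2]

so the chain groups are C_0 ≅ Z^5, C_1 ≅ Z^4, C_2 ≅ Z^1.

∂_1: C_1 → C_0 maps an edge to its endpoints' difference, ∂[p,q] = q − p.
As a 5×4 matrix over Z this has rank 3, with invariant factors (1,1,1).

The boundary map ∂_2: C_2 → C_1 sends each 2-simplex [p,q,r] to [q,r] − [p,r] + [p,q]. For instance
  ∂[0,1,2] = [1,2] − [0,2] + [0,1].
This gives a 4×1 integer matrix of rank 1; reducing to Smith normal form yields diagonal entries (1).

Computing H_k = (kernel of ∂_k) / (image of ∂_{k+1}):

  H_0: rank C_0 − rank ∂_1 = 5 − 3 = 2, and the invariant factors of ∂_1 are all 1, so H_0 ≅ Z^2.
  H_1: rank ker ∂_1 − rank ∂_2 = (4 − 3) − 1 = 0, and the invariant factors of ∂_2 are all 1, so H_1 ≅ 0.
  H_2: rank ker ∂_2 − rank ∂_3 = (1 − 1) − 0 = 0, and there is no ∂_3, so H_2 ≅ 0.

As a check, the Euler characteristic is 5 − 4 + 1 = 2, which agrees with 2 − 0 + 0 = 2.
(K is a triangulation of the disjoint union of the 2-simplex and the 1-simplex.)

H_0 = Z^2,  H_1 = 0,  H_2 = 0.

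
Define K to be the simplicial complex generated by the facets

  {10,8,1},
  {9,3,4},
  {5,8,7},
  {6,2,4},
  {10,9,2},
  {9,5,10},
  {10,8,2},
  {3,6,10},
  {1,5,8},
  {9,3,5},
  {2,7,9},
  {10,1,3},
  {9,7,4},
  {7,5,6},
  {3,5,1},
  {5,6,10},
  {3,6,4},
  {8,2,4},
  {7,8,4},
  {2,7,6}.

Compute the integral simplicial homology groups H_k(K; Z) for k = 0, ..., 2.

Take the total order 1 < 2 < 3 < 4 < 5 < 6 < 7 < 8 < 9 < 10 on the vertex set. Then K (dimension 2) consists of the simplices:

  0-simplices (10): [1], [2], [3], [4], [5], [6], [7], [8], [9], [10]
  1-simplices (30): (30 of them)
  2-simplices (20): (20 of them)

giving chain groups C_0 ≅ Z^10, C_1 ≅ Z^30, C_2 ≅ Z^20.

Boundary ∂_1: C_1 → C_0 sends each edge [p,q] (with p < q) to q − p.
The resulting 10×30 matrix has rank 9, and its Smith normal form has invariant factors (1,1,1,1,1,1,1,1,1).

The boundary map ∂_2: C_2 → C_1 acts by ∂[p,q,r] = [q,r] − [p,r] + [p,q]. For instance
  ∂[4,7,9] = [7,9] − [4,9] + [4,7],
  ∂[2,6,7] = [6,7] − [2,7] + [2,6].
As a 30×20 matrix over Z this has rank 20, with invariant factors (1,1,1,1,1,1,1,1,1,1,1,1,1,1,1,1,1,1,1,2).

Reading off H_k = ker ∂_k / im ∂_{k+1}:

  H_0: rank C_0 − rank ∂_1 = 10 − 9 = 1, and the invariant factors of ∂_1 are all 1, so H_0 = Z.
  H_1: rank ker ∂_1 − rank ∂_2 = (30 − 9) − 20 = 1, and ∂_2 has invariant factor 2 > 1, so H_1 = Z ⊕ Z/2.
  H_2: rank ker ∂_2 − rank ∂_3 = (20 − 20) − 0 = 0, and there is no ∂_3, so H_2 = 0.

As a check, the Euler characteristic is 10 − 30 + 20 = 0, which agrees with 1 − 1 + 0 = 0.

H_0 ≅ Z,  H_1 ≅ Z ⊕ Z/2,  H_2 = 0.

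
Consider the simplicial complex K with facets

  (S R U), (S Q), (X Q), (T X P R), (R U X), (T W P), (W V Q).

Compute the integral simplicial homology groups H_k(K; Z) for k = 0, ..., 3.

H_0 = Z,  H_1 = Z^2,  H_2 = 0,  H_3 = 0.

K has 9 vertices, 17 edges, 8 triangles, 1 3-simplex.
rank ∂_0 = 0, rank ∂_1 = 8 ⇒ b_0 = 9 − 0 − 8 = 1; all invariant factors of ∂_1 are 1 so no torsion. So H_0 = Z.
rank ∂_1 = 8, rank ∂_2 = 7 ⇒ b_1 = 17 − 8 − 7 = 2; all invariant factors of ∂_2 are 1 so no torsion. So H_1 = Z^2.
rank ∂_2 = 7, rank ∂_3 = 1 ⇒ b_2 = 8 − 7 − 1 = 0; all invariant factors of ∂_3 are 1 so no torsion. So H_2 = 0.
rank ∂_3 = 1, rank ∂_4 = 0 ⇒ b_3 = 1 − 1 − 0 = 0. So H_3 = 0.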